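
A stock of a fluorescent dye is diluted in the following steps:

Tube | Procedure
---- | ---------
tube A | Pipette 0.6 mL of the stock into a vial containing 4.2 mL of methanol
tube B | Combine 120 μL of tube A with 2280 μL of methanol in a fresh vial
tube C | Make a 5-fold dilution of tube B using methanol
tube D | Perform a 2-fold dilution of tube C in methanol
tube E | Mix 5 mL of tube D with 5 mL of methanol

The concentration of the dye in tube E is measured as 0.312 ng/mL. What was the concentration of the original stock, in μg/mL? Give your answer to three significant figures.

Step 1: 0.6 mL + 4.2 mL = 4.8 mL total → factor 4.8/0.6 = 8
Step 2: 120 μL + 2280 μL = 2400 μL total → factor 2400/120 = 20
Step 3: 5-fold → factor 5
Step 4: 2-fold → factor 2
Step 5: 5 mL + 5 mL = 10 mL total → factor 10/5 = 2
Overall dilution factor = 8 × 20 × 5 × 2 × 2 = 3200
Stock = 0.312 ng/mL × 3200 = 998.4 ng/mL = 0.998 μg/mL

0.998 μg/mL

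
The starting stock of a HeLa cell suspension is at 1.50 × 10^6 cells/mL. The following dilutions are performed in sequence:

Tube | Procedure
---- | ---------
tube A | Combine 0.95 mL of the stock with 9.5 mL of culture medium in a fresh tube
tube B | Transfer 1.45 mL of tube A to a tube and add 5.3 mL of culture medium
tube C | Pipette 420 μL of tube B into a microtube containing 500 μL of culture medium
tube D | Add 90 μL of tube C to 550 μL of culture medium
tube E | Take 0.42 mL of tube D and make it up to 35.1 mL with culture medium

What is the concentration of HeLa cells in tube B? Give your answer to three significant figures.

Step 1: 0.95 mL + 9.5 mL = 10.45 mL total → factor 10.45/0.95 = 11
Step 2: 1.45 mL + 5.3 mL = 6.75 mL total → factor 6.75/1.45 = 4.6552
Dilution factor through tube B = 11 × 4.6552 = 51.207
[tube B] = 1.50 × 10^6 cells/mL / 51.207 = 2.93 × 10^4 cells/mL

2.93 × 10^4 cells/mL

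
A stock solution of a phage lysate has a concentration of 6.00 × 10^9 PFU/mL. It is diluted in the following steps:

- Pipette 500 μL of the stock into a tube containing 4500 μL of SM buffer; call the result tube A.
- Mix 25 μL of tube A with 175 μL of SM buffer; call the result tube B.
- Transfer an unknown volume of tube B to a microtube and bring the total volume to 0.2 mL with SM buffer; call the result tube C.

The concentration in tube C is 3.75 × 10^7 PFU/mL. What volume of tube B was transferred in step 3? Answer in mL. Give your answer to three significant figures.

Step 1: 500 μL + 4500 μL = 5000 μL total → factor 5000/500 = 10
Step 2: 25 μL + 175 μL = 200 μL total → factor 200/25 = 8
Step 3: v brought to 0.2 mL → factor = 0.2 mL/v
Product of known-step factors = 80
Overall factor = 6.00 × 10^9 PFU/mL / (3.75 × 10^7 PFU/mL) = 160
Step-3 factor = 160 / 80 = 2
v = 0.2 mL / 2 = 0.100 mL

0.100 mL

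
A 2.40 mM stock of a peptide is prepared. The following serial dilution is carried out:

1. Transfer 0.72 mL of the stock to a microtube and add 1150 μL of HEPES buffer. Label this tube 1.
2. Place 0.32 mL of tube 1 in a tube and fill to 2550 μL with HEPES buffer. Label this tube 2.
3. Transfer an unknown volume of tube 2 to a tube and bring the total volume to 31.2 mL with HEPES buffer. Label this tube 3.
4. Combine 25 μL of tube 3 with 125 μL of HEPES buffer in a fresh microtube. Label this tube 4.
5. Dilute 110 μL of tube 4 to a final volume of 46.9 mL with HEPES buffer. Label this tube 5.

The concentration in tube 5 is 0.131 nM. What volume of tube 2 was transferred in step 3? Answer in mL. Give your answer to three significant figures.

Step 1: 0.72 mL + 1150 μL = 1.87 mL total → factor 1.87/0.72 = 2.5972
Step 2: 0.32 mL brought to 2550 μL → factor 2.55/0.32 = 7.9688
Step 3: v brought to 31.2 mL → factor = 31.2 mL/v
Step 4: 25 μL + 125 μL = 150 μL total → factor 150/25 = 6
Step 5: 110 μL brought to 46.9 mL → factor 46900/110 = 426.36
Product of known-step factors = 52946
Overall factor = 2.40 mM / (0.131 nM) = 1.8321 × 10^7
Step-3 factor = 1.8321 × 10^7 / 52946 = 346.03
v = 31.2 mL / 346.03 = 0.0902 mL

0.0902 mL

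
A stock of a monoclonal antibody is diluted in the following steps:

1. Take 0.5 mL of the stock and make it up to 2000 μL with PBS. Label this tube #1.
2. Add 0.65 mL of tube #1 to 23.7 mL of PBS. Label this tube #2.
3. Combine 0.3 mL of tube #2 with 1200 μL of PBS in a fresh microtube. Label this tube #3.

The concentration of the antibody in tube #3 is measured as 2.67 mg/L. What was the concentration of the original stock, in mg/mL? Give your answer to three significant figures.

Step 1: 0.5 mL brought to 2000 μL → factor 2/0.5 = 4
Step 2: 0.65 mL + 23.7 mL = 24.35 mL total → factor 24.35/0.65 = 37.462
Step 3: 0.3 mL + 1200 μL = 1.5 mL total → factor 1.5/0.3 = 5
Overall dilution factor = 4 × 37.462 × 5 = 749.23
Stock = 2.67 mg/L × 749.23 = 2000 mg/L = 2.00 mg/mL

2.00 mg/mL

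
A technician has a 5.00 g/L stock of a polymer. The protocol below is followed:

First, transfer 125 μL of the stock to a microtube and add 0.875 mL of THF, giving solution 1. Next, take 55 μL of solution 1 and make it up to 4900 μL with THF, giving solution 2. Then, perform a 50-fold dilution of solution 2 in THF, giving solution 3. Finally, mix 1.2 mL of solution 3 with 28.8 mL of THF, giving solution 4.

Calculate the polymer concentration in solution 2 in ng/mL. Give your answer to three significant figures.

7.02 × 10^3 ng/mL

Step 1: 125 μL + 0.875 mL = 1000 μL total → factor 1000/125 = 8
Step 2: 55 μL brought to 4900 μL → factor 4900/55 = 89.091
Dilution factor through solution 2 = 8 × 89.091 = 712.73
[solution 2] = 5.00 g/L / 712.73 = 0.007015 g/L = 7.02 × 10^3 ng/mL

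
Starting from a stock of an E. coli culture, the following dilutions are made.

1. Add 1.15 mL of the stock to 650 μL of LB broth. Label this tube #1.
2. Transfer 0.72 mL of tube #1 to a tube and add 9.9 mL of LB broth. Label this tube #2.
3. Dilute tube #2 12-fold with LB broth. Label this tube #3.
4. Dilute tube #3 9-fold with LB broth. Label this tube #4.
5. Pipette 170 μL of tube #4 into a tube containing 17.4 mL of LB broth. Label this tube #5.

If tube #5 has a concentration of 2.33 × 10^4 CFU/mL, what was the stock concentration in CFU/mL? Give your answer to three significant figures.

6.00 × 10^9 CFU/mL

Step 1: 1.15 mL + 650 μL = 1.8 mL total → factor 1.8/1.15 = 1.5652
Step 2: 0.72 mL + 9.9 mL = 10.62 mL total → factor 10.62/0.72 = 14.75
Step 3: 12-fold → factor 12
Step 4: 9-fold → factor 9
Step 5: 170 μL + 17.4 mL = 17570 μL total → factor 17570/170 = 103.35
Overall dilution factor = 1.5652 × 14.75 × 12 × 9 × 103.35 = 2.577 × 10^5
Stock = 2.33 × 10^4 CFU/mL × 2.577 × 10^5 = 6.00 × 10^9 CFU/mL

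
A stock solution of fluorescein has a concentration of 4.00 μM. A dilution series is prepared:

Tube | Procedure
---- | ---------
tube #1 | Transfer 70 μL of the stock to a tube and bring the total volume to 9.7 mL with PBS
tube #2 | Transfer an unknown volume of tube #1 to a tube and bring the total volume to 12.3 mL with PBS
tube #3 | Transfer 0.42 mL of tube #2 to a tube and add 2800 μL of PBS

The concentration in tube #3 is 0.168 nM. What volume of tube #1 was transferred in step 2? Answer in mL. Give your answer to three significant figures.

0.549 mL

Step 1: 70 μL brought to 9.7 mL → factor 9700/70 = 138.57
Step 2: v brought to 12.3 mL → factor = 12.3 mL/v
Step 3: 0.42 mL + 2800 μL = 3.22 mL total → factor 3.22/0.42 = 7.6667
Product of known-step factors = 1062.4
Overall factor = 4.00 μM / (0.168 nM) = 23810
Step-2 factor = 23810 / 1062.4 = 22.411
v = 12.3 mL / 22.411 = 0.549 mL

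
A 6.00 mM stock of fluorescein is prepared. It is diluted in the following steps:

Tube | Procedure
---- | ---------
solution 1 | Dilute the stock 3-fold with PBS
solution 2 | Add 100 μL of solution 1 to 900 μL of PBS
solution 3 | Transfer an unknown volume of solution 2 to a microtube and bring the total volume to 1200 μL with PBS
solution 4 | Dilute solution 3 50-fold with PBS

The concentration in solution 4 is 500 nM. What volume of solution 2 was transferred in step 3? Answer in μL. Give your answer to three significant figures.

150 μL

Step 1: 3-fold → factor 3
Step 2: 100 μL + 900 μL = 1000 μL total → factor 1000/100 = 10
Step 3: v brought to 1200 μL → factor = 1200 μL/v
Step 4: 50-fold → factor 50
Product of known-step factors = 1500
Overall factor = 6.00 mM / (500 nM) = 12000
Step-3 factor = 12000 / 1500 = 8
v = 1200 μL / 8 = 150 μL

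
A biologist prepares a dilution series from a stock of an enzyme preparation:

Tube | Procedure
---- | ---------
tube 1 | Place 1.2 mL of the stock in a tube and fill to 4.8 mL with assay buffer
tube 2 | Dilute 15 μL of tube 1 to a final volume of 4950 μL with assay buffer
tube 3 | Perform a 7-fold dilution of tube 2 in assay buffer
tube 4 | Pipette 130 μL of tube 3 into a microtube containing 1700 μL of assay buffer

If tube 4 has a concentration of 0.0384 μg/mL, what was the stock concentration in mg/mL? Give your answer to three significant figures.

4.99 mg/mL

Step 1: 1.2 mL brought to 4.8 mL → factor 4.8/1.2 = 4
Step 2: 15 μL brought to 4950 μL → factor 4950/15 = 330
Step 3: 7-fold → factor 7
Step 4: 130 μL + 1700 μL = 1830 μL total → factor 1830/130 = 14.077
Overall dilution factor = 4 × 330 × 7 × 14.077 = 1.3007 × 10^5
Stock = 0.0384 μg/mL × 1.3007 × 10^5 = 4995 μg/mL = 4.99 mg/mL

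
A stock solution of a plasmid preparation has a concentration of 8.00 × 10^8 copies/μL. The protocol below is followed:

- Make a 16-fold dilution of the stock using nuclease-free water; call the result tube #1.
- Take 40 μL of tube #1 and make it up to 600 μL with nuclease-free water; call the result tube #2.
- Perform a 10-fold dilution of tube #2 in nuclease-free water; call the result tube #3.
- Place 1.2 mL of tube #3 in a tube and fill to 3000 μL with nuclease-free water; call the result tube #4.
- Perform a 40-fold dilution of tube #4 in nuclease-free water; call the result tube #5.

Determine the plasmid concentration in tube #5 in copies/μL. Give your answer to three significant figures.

3.33 × 10^3 copies/μL

Step 1: 16-fold → factor 16
Step 2: 40 μL brought to 600 μL → factor 600/40 = 15
Step 3: 10-fold → factor 10
Step 4: 1.2 mL brought to 3000 μL → factor 3/1.2 = 2.5
Step 5: 40-fold → factor 40
Overall dilution factor = 16 × 15 × 10 × 2.5 × 40 = 2.4 × 10^5
Final = 8.00 × 10^8 copies/μL / 2.4 × 10^5 = 3.33 × 10^3 copies/μL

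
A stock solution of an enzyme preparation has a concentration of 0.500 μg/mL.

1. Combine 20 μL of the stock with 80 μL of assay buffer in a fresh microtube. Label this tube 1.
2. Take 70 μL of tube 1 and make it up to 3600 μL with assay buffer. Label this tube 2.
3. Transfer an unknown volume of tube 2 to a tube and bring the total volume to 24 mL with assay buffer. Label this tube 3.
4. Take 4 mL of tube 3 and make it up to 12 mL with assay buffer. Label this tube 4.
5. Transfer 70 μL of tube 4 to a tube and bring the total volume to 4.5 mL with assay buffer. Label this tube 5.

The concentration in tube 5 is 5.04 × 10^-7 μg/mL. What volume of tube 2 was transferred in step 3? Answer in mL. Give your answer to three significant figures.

Step 1: 20 μL + 80 μL = 100 μL total → factor 100/20 = 5
Step 2: 70 μL brought to 3600 μL → factor 3600/70 = 51.429
Step 3: v brought to 24 mL → factor = 24 mL/v
Step 4: 4 mL brought to 12 mL → factor 12/4 = 3
Step 5: 70 μL brought to 4.5 mL → factor 4500/70 = 64.286
Product of known-step factors = 49592
Overall factor = 0.500 μg/mL / (5.04 × 10^-7 μg/mL) = 9.9206 × 10^5
Step-3 factor = 9.9206 × 10^5 / 49592 = 20.005
v = 24 mL / 20.005 = 1.20 mL

1.20 mL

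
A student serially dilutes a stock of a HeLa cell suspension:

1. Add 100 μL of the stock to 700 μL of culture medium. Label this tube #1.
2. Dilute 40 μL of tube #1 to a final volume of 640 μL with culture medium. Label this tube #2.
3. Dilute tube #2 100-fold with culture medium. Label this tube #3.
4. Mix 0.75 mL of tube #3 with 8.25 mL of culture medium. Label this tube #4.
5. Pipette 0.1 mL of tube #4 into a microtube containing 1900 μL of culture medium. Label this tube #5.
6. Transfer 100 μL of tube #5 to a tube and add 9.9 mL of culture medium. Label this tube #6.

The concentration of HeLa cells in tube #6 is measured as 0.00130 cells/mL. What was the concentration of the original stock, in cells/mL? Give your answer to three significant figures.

3.99 × 10^5 cells/mL

Step 1: 100 μL + 700 μL = 800 μL total → factor 800/100 = 8
Step 2: 40 μL brought to 640 μL → factor 640/40 = 16
Step 3: 100-fold → factor 100
Step 4: 0.75 mL + 8.25 mL = 9 mL total → factor 9/0.75 = 12
Step 5: 0.1 mL + 1900 μL = 2 mL total → factor 2/0.1 = 20
Step 6: 100 μL + 9.9 mL = 10000 μL total → factor 10000/100 = 100
Overall dilution factor = 8 × 16 × 100 × 12 × 20 × 100 = 3.072 × 10^8
Stock = 0.00130 cells/mL × 3.072 × 10^8 = 3.99 × 10^5 cells/mL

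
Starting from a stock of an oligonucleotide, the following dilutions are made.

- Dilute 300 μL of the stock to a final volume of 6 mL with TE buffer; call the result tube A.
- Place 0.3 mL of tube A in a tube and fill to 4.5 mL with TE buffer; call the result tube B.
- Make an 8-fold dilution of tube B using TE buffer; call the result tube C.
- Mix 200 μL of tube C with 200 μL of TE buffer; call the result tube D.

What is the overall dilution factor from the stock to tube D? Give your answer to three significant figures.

Step 1: 300 μL brought to 6 mL → factor 6000/300 = 20
Step 2: 0.3 mL brought to 4.5 mL → factor 4.5/0.3 = 15
Step 3: 8-fold → factor 8
Step 4: 200 μL + 200 μL = 400 μL total → factor 400/200 = 2
Overall dilution factor = 20 × 15 × 8 × 2 = 4800

4.80 × 10^3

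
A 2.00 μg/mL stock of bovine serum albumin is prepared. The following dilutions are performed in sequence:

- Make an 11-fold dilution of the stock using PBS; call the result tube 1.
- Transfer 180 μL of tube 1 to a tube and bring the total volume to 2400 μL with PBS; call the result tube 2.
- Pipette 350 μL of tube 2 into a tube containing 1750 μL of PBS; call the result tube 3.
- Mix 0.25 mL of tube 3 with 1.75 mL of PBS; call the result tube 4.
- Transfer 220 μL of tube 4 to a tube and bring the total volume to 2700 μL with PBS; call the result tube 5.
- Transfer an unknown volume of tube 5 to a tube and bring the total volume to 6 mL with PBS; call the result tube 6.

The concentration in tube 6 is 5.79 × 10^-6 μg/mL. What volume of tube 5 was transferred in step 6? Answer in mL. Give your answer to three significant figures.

1.50 mL

Step 1: 11-fold → factor 11
Step 2: 180 μL brought to 2400 μL → factor 2400/180 = 13.333
Step 3: 350 μL + 1750 μL = 2100 μL total → factor 2100/350 = 6
Step 4: 0.25 mL + 1.75 mL = 2 mL total → factor 2/0.25 = 8
Step 5: 220 μL brought to 2700 μL → factor 2700/220 = 12.273
Step 6: v brought to 6 mL → factor = 6 mL/v
Product of known-step factors = 86400
Overall factor = 2.00 μg/mL / (5.79 × 10^-6 μg/mL) = 3.4542 × 10^5
Step-6 factor = 3.4542 × 10^5 / 86400 = 3.998
v = 6 mL / 3.998 = 1.50 mL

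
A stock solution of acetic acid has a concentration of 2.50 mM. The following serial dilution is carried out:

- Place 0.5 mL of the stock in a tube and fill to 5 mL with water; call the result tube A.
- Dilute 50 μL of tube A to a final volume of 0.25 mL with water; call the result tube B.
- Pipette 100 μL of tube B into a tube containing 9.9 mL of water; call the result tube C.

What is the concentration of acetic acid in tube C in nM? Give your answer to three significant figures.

Step 1: 0.5 mL brought to 5 mL → factor 5/0.5 = 10
Step 2: 50 μL brought to 0.25 mL → factor 250/50 = 5
Step 3: 100 μL + 9.9 mL = 10000 μL total → factor 10000/100 = 100
Overall dilution factor = 10 × 5 × 100 = 5000
Final = 2.50 mM / 5000 = 0.0005000 mM = 500 nM

500 nM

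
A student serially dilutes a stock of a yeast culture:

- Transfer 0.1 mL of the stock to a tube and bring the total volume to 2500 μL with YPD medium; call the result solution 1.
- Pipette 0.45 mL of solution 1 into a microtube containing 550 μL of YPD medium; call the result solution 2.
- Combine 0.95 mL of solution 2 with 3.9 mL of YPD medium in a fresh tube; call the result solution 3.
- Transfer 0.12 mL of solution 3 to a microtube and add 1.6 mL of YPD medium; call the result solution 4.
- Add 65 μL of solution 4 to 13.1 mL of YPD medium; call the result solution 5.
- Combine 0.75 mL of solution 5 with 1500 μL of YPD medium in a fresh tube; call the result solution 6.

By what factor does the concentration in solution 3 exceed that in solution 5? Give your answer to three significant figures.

2.90 × 10^3

Step 1: 0.1 mL brought to 2500 μL → factor 2.5/0.1 = 25
Step 2: 0.45 mL + 550 μL = 1 mL total → factor 1/0.45 = 2.2222
Step 3: 0.95 mL + 3.9 mL = 4.85 mL total → factor 4.85/0.95 = 5.1053
Step 4: 0.12 mL + 1.6 mL = 1.72 mL total → factor 1.72/0.12 = 14.333
Step 5: 65 μL + 13.1 mL = 13165 μL total → factor 13165/65 = 202.54
Dilution factor to solution 3 = 283.63; to solution 5 = 8.2338 × 10^5
[solution 3]/[solution 5] = (factor to solution 5)/(factor to solution 3) = 8.2338 × 10^5/283.63 = 2.90 × 10^3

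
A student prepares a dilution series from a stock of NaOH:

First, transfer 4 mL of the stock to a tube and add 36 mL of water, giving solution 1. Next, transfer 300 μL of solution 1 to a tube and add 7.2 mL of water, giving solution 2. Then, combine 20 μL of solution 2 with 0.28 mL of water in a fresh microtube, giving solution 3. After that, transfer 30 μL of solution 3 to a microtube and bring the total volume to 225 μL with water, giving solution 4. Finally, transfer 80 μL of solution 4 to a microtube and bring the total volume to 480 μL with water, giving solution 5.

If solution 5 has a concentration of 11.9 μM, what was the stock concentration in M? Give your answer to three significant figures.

2.01 M

Step 1: 4 mL + 36 mL = 40 mL total → factor 40/4 = 10
Step 2: 300 μL + 7.2 mL = 7500 μL total → factor 7500/300 = 25
Step 3: 20 μL + 0.28 mL = 300 μL total → factor 300/20 = 15
Step 4: 30 μL brought to 225 μL → factor 225/30 = 7.5
Step 5: 80 μL brought to 480 μL → factor 480/80 = 6
Overall dilution factor = 10 × 25 × 15 × 7.5 × 6 = 1.6875 × 10^5
Stock = 11.9 μM × 1.6875 × 10^5 = 2.008 × 10^6 μM = 2.01 M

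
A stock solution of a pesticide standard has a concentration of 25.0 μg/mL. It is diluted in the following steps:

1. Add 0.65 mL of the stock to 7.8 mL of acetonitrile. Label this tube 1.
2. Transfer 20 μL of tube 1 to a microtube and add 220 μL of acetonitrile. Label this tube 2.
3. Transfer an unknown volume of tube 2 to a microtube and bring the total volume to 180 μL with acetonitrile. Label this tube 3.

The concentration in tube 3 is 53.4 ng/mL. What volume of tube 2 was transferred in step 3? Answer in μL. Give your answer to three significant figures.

Step 1: 0.65 mL + 7.8 mL = 8.45 mL total → factor 8.45/0.65 = 13
Step 2: 20 μL + 220 μL = 240 μL total → factor 240/20 = 12
Step 3: v brought to 180 μL → factor = 180 μL/v
Product of known-step factors = 156
Overall factor = 25.0 μg/mL / (53.4 ng/mL) = 468.16
Step-3 factor = 468.16 / 156 = 3.0011
v = 180 μL / 3.0011 = 60.0 μL

60.0 μL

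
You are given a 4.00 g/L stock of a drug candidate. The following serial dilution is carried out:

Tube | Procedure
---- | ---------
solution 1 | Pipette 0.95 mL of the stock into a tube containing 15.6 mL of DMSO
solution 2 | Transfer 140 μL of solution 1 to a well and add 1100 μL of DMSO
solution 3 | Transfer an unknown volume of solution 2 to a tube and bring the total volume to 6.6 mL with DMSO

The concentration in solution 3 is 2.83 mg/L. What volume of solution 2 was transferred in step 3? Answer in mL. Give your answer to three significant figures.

Step 1: 0.95 mL + 15.6 mL = 16.55 mL total → factor 16.55/0.95 = 17.421
Step 2: 140 μL + 1100 μL = 1240 μL total → factor 1240/140 = 8.8571
Step 3: v brought to 6.6 mL → factor = 6.6 mL/v
Product of known-step factors = 154.3
Overall factor = 4.00 g/L / (2.83 mg/L) = 1413.4
Step-3 factor = 1413.4 / 154.3 = 9.1602
v = 6.6 mL / 9.1602 = 0.721 mL

0.721 mL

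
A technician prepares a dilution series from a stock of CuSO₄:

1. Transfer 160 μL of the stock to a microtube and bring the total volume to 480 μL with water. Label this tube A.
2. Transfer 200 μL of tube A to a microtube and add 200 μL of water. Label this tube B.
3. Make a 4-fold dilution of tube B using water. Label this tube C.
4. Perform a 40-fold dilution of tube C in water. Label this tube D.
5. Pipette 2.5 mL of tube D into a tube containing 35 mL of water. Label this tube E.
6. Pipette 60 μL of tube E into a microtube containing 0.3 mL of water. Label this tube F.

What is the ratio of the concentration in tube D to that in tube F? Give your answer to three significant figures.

90.0

Step 1: 160 μL brought to 480 μL → factor 480/160 = 3
Step 2: 200 μL + 200 μL = 400 μL total → factor 400/200 = 2
Step 3: 4-fold → factor 4
Step 4: 40-fold → factor 40
Step 5: 2.5 mL + 35 mL = 37.5 mL total → factor 37.5/2.5 = 15
Step 6: 60 μL + 0.3 mL = 360 μL total → factor 360/60 = 6
Dilution factor to tube D = 960; to tube F = 86400
[tube D]/[tube F] = (factor to tube F)/(factor to tube D) = 86400/960 = 90.0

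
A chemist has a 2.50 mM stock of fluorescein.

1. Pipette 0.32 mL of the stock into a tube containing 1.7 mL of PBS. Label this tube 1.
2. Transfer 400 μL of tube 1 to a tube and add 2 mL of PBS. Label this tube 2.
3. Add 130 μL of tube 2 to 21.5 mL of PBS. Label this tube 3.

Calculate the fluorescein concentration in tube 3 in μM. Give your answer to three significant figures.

0.397 μM

Step 1: 0.32 mL + 1.7 mL = 2.02 mL total → factor 2.02/0.32 = 6.3125
Step 2: 400 μL + 2 mL = 2400 μL total → factor 2400/400 = 6
Step 3: 130 μL + 21.5 mL = 21630 μL total → factor 21630/130 = 166.38
Dilution factor through tube 3 = 6.3125 × 6 × 166.38 = 6301.8
[tube 3] = 2.50 mM / 6301.8 = 0.0003967 mM = 0.397 μM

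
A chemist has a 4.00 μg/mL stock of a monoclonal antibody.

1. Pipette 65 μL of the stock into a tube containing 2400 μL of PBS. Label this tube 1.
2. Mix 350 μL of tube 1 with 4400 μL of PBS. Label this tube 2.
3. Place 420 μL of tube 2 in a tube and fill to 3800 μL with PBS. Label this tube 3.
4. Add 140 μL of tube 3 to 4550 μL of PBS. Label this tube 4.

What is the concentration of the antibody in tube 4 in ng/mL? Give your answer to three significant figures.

Step 1: 65 μL + 2400 μL = 2465 μL total → factor 2465/65 = 37.923
Step 2: 350 μL + 4400 μL = 4750 μL total → factor 4750/350 = 13.571
Step 3: 420 μL brought to 3800 μL → factor 3800/420 = 9.0476
Step 4: 140 μL + 4550 μL = 4690 μL total → factor 4690/140 = 33.5
Overall dilution factor = 37.923 × 13.571 × 9.0476 × 33.5 = 1.5599 × 10^5
Final = 4.00 μg/mL / 1.5599 × 10^5 = 2.564 × 10^-5 μg/mL = 0.0256 ng/mL

0.0256 ng/mL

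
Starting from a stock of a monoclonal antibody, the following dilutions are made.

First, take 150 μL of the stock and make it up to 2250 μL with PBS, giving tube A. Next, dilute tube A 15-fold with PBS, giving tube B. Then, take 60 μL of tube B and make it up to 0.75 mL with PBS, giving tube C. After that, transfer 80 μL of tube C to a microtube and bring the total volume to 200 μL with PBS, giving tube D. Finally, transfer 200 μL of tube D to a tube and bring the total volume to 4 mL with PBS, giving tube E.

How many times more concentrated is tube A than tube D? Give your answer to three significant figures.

Step 1: 150 μL brought to 2250 μL → factor 2250/150 = 15
Step 2: 15-fold → factor 15
Step 3: 60 μL brought to 0.75 mL → factor 750/60 = 12.5
Step 4: 80 μL brought to 200 μL → factor 200/80 = 2.5
Dilution factor to tube A = 15; to tube D = 7031.2
[tube A]/[tube D] = (factor to tube D)/(factor to tube A) = 7031.2/15 = 469

469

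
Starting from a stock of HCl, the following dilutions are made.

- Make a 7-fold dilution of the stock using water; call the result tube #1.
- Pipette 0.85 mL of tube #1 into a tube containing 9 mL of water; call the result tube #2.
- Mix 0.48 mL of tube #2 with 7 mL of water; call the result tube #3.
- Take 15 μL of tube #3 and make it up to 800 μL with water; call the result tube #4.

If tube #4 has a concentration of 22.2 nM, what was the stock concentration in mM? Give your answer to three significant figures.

Step 1: 7-fold → factor 7
Step 2: 0.85 mL + 9 mL = 9.85 mL total → factor 9.85/0.85 = 11.588
Step 3: 0.48 mL + 7 mL = 7.48 mL total → factor 7.48/0.48 = 15.583
Step 4: 15 μL brought to 800 μL → factor 800/15 = 53.333
Overall dilution factor = 7 × 11.588 × 15.583 × 53.333 = 67418
Stock = 22.2 nM × 67418 = 1.497 × 10^6 nM = 1.50 mM

1.50 mM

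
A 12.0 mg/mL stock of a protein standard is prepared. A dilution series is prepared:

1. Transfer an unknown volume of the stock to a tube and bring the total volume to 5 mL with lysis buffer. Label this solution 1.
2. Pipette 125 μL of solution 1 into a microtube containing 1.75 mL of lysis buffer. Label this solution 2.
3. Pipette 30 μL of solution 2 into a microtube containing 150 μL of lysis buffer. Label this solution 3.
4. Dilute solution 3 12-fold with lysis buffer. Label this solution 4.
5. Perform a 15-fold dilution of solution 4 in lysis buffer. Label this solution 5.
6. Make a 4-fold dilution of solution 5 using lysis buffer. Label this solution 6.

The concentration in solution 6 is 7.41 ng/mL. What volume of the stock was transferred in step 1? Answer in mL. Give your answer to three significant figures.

0.200 mL

Step 1: v brought to 5 mL → factor = 5 mL/v
Step 2: 125 μL + 1.75 mL = 1875 μL total → factor 1875/125 = 15
Step 3: 30 μL + 150 μL = 180 μL total → factor 180/30 = 6
Step 4: 12-fold → factor 12
Step 5: 15-fold → factor 15
Step 6: 4-fold → factor 4
Product of known-step factors = 64800
Overall factor = 12.0 mg/mL / (7.41 ng/mL) = 1.6194 × 10^6
Step-1 factor = 1.6194 × 10^6 / 64800 = 24.991
v = 5 mL / 24.991 = 0.200 mL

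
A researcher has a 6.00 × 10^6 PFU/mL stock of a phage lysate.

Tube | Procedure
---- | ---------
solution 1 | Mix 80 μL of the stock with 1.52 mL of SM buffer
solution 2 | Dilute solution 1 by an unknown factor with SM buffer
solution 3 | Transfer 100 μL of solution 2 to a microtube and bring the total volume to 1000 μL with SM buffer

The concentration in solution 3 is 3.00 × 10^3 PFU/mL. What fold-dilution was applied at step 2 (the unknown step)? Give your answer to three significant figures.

Step 1: 80 μL + 1.52 mL = 1600 μL total → factor 1600/80 = 20
Step 2: unknown factor x
Step 3: 100 μL brought to 1000 μL → factor 1000/100 = 10
Product of known-step factors = 200
Overall factor = 6.00 × 10^6 PFU/mL / (3.00 × 10^3 PFU/mL) = 2000
x = 2000 / 200 = 10.0

10.0-fold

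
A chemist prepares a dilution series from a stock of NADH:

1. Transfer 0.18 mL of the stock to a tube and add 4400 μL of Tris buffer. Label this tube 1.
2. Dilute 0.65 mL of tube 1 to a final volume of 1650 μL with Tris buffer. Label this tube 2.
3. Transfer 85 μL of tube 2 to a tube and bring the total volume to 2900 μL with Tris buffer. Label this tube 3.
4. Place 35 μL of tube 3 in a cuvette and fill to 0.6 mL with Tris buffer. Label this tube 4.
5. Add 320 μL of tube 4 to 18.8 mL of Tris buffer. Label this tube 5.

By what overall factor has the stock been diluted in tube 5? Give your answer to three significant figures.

2.26 × 10^6

Step 1: 0.18 mL + 4400 μL = 4.58 mL total → factor 4.58/0.18 = 25.444
Step 2: 0.65 mL brought to 1650 μL → factor 1.65/0.65 = 2.5385
Step 3: 85 μL brought to 2900 μL → factor 2900/85 = 34.118
Step 4: 35 μL brought to 0.6 mL → factor 600/35 = 17.143
Step 5: 320 μL + 18.8 mL = 19120 μL total → factor 19120/320 = 59.75
Overall dilution factor = 25.444 × 2.5385 × 34.118 × 17.143 × 59.75 = 2.2572 × 10^6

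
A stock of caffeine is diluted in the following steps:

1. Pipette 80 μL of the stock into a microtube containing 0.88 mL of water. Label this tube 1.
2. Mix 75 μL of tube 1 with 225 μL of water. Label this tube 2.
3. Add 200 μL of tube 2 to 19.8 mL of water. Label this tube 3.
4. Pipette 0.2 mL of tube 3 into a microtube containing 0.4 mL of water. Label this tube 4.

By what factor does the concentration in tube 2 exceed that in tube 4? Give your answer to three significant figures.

Step 1: 80 μL + 0.88 mL = 960 μL total → factor 960/80 = 12
Step 2: 75 μL + 225 μL = 300 μL total → factor 300/75 = 4
Step 3: 200 μL + 19.8 mL = 20000 μL total → factor 20000/200 = 100
Step 4: 0.2 mL + 0.4 mL = 0.6 mL total → factor 0.6/0.2 = 3
Dilution factor to tube 2 = 48; to tube 4 = 14400
[tube 2]/[tube 4] = (factor to tube 4)/(factor to tube 2) = 14400/48 = 300

300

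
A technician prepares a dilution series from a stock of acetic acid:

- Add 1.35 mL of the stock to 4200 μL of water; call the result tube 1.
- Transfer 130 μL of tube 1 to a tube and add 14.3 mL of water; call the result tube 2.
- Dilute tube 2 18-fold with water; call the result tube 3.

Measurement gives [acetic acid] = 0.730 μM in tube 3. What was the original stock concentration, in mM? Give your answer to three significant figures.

Step 1: 1.35 mL + 4200 μL = 5.55 mL total → factor 5.55/1.35 = 4.1111
Step 2: 130 μL + 14.3 mL = 14430 μL total → factor 14430/130 = 111
Step 3: 18-fold → factor 18
Overall dilution factor = 4.1111 × 111 × 18 = 8214
Stock = 0.730 μM × 8214 = 5996 μM = 6.00 mM

6.00 mM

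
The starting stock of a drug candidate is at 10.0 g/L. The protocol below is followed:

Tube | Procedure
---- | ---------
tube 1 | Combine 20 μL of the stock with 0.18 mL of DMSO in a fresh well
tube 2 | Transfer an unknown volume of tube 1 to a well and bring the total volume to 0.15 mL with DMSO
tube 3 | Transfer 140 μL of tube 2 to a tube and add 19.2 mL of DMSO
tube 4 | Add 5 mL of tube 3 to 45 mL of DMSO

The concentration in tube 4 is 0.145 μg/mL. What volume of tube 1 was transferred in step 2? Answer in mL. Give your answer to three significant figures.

0.0300 mL

Step 1: 20 μL + 0.18 mL = 200 μL total → factor 200/20 = 10
Step 2: v brought to 0.15 mL → factor = 0.15 mL/v
Step 3: 140 μL + 19.2 mL = 19340 μL total → factor 19340/140 = 138.14
Step 4: 5 mL + 45 mL = 50 mL total → factor 50/5 = 10
Product of known-step factors = 13814
Overall factor = 10.0 g/L / (0.145 μg/mL) = 68966
Step-2 factor = 68966 / 13814 = 4.9923
v = 0.15 mL / 4.9923 = 0.0300 mL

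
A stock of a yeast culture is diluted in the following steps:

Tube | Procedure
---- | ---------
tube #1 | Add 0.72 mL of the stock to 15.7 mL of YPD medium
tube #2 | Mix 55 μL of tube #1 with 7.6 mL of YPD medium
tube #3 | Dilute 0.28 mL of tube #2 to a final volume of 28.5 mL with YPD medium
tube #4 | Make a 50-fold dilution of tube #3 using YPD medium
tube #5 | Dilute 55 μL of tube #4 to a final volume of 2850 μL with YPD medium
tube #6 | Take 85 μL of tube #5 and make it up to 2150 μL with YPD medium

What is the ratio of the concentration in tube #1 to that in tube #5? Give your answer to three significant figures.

Step 1: 0.72 mL + 15.7 mL = 16.42 mL total → factor 16.42/0.72 = 22.806
Step 2: 55 μL + 7.6 mL = 7655 μL total → factor 7655/55 = 139.18
Step 3: 0.28 mL brought to 28.5 mL → factor 28.5/0.28 = 101.79
Step 4: 50-fold → factor 50
Step 5: 55 μL brought to 2850 μL → factor 2850/55 = 51.818
Dilution factor to tube #1 = 22.806; to tube #5 = 8.3707 × 10^8
[tube #1]/[tube #5] = (factor to tube #5)/(factor to tube #1) = 8.3707 × 10^8/22.806 = 3.67 × 10^7

3.67 × 10^7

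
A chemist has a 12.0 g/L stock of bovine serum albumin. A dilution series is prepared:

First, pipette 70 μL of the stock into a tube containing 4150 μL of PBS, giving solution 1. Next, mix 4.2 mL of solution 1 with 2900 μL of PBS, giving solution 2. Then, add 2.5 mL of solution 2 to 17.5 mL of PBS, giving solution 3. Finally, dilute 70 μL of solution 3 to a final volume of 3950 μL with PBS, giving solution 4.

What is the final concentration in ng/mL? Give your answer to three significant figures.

261 ng/mL

Step 1: 70 μL + 4150 μL = 4220 μL total → factor 4220/70 = 60.286
Step 2: 4.2 mL + 2900 μL = 7.1 mL total → factor 7.1/4.2 = 1.6905
Step 3: 2.5 mL + 17.5 mL = 20 mL total → factor 20/2.5 = 8
Step 4: 70 μL brought to 3950 μL → factor 3950/70 = 56.429
Overall dilution factor = 60.286 × 1.6905 × 8 × 56.429 = 46006
Final = 12.0 g/L / 46006 = 0.0002608 g/L = 261 ng/mL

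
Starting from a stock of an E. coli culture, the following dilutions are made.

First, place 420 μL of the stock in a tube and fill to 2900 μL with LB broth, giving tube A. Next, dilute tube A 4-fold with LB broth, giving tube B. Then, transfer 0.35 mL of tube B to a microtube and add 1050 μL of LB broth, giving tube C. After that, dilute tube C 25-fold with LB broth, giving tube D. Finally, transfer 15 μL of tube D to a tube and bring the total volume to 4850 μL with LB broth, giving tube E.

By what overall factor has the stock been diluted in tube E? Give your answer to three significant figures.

Step 1: 420 μL brought to 2900 μL → factor 2900/420 = 6.9048
Step 2: 4-fold → factor 4
Step 3: 0.35 mL + 1050 μL = 1.4 mL total → factor 1.4/0.35 = 4
Step 4: 25-fold → factor 25
Step 5: 15 μL brought to 4850 μL → factor 4850/15 = 323.33
Overall dilution factor = 6.9048 × 4 × 4 × 25 × 323.33 = 8.9302 × 10^5

8.93 × 10^5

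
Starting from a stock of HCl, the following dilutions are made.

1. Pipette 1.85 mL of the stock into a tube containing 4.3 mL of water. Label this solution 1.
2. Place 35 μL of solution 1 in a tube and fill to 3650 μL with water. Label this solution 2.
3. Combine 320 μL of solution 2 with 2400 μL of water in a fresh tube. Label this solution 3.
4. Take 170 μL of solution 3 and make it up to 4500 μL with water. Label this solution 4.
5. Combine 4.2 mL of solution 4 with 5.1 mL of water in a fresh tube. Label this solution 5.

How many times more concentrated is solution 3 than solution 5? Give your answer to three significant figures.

58.6

Step 1: 1.85 mL + 4.3 mL = 6.15 mL total → factor 6.15/1.85 = 3.3243
Step 2: 35 μL brought to 3650 μL → factor 3650/35 = 104.29
Step 3: 320 μL + 2400 μL = 2720 μL total → factor 2720/320 = 8.5
Step 4: 170 μL brought to 4500 μL → factor 4500/170 = 26.471
Step 5: 4.2 mL + 5.1 mL = 9.3 mL total → factor 9.3/4.2 = 2.2143
Dilution factor to solution 3 = 2946.8; to solution 5 = 1.7272 × 10^5
[solution 3]/[solution 5] = (factor to solution 5)/(factor to solution 3) = 1.7272 × 10^5/2946.8 = 58.6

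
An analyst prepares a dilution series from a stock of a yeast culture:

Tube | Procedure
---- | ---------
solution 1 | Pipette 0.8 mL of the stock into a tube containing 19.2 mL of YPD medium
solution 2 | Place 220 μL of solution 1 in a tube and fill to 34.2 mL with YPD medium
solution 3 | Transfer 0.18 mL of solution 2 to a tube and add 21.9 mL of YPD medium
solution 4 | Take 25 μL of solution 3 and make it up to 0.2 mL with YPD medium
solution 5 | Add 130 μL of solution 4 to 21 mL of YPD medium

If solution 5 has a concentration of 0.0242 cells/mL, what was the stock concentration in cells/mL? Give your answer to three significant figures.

Step 1: 0.8 mL + 19.2 mL = 20 mL total → factor 20/0.8 = 25
Step 2: 220 μL brought to 34.2 mL → factor 34200/220 = 155.45
Step 3: 0.18 mL + 21.9 mL = 22.08 mL total → factor 22.08/0.18 = 122.67
Step 4: 25 μL brought to 0.2 mL → factor 200/25 = 8
Step 5: 130 μL + 21 mL = 21130 μL total → factor 21130/130 = 162.54
Overall dilution factor = 25 × 155.45 × 122.67 × 8 × 162.54 = 6.1989 × 10^8
Stock = 0.0242 cells/mL × 6.1989 × 10^8 = 1.50 × 10^7 cells/mL

1.50 × 10^7 cells/mL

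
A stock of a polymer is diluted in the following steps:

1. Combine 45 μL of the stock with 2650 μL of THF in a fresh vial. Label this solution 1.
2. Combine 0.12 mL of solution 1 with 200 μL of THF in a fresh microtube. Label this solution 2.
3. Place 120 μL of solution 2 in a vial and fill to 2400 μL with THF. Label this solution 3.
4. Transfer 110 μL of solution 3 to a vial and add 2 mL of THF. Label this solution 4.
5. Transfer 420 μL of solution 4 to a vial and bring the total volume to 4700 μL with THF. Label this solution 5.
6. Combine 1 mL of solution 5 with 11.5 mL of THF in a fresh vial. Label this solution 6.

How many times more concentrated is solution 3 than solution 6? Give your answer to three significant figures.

2.68 × 10^3

Step 1: 45 μL + 2650 μL = 2695 μL total → factor 2695/45 = 59.889
Step 2: 0.12 mL + 200 μL = 0.32 mL total → factor 0.32/0.12 = 2.6667
Step 3: 120 μL brought to 2400 μL → factor 2400/120 = 20
Step 4: 110 μL + 2 mL = 2110 μL total → factor 2110/110 = 19.182
Step 5: 420 μL brought to 4700 μL → factor 4700/420 = 11.19
Step 6: 1 mL + 11.5 mL = 12.5 mL total → factor 12.5/1 = 12.5
Dilution factor to solution 3 = 3194.1; to solution 6 = 8.5702 × 10^6
[solution 3]/[solution 6] = (factor to solution 6)/(factor to solution 3) = 8.5702 × 10^6/3194.1 = 2.68 × 10^3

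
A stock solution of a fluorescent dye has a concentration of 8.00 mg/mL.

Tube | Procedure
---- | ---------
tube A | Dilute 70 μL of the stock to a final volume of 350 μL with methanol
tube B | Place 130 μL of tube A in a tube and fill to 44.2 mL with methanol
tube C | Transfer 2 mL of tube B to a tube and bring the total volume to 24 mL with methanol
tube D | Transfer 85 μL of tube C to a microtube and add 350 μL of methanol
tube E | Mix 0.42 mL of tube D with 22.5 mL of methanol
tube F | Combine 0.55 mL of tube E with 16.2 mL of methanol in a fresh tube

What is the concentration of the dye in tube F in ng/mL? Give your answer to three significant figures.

0.0461 ng/mL

Step 1: 70 μL brought to 350 μL → factor 350/70 = 5
Step 2: 130 μL brought to 44.2 mL → factor 44200/130 = 340
Step 3: 2 mL brought to 24 mL → factor 24/2 = 12
Step 4: 85 μL + 350 μL = 435 μL total → factor 435/85 = 5.1176
Step 5: 0.42 mL + 22.5 mL = 22.92 mL total → factor 22.92/0.42 = 54.571
Step 6: 0.55 mL + 16.2 mL = 16.75 mL total → factor 16.75/0.55 = 30.455
Overall dilution factor = 5 × 340 × 12 × 5.1176 × 54.571 × 30.455 = 1.7351 × 10^8
Final = 8.00 mg/mL / 1.7351 × 10^8 = 4.611 × 10^-8 mg/mL = 0.0461 ng/mL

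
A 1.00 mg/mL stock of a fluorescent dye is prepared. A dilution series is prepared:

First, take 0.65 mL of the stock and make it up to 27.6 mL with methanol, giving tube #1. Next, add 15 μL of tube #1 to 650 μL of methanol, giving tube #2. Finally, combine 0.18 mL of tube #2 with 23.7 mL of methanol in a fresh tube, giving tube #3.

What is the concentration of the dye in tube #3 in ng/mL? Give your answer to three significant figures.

Step 1: 0.65 mL brought to 27.6 mL → factor 27.6/0.65 = 42.462
Step 2: 15 μL + 650 μL = 665 μL total → factor 665/15 = 44.333
Step 3: 0.18 mL + 23.7 mL = 23.88 mL total → factor 23.88/0.18 = 132.67
Overall dilution factor = 42.462 × 44.333 × 132.67 = 2.4974 × 10^5
Final = 1.00 mg/mL / 2.4974 × 10^5 = 4.004 × 10^-6 mg/mL = 4.00 ng/mL

4.00 ng/mL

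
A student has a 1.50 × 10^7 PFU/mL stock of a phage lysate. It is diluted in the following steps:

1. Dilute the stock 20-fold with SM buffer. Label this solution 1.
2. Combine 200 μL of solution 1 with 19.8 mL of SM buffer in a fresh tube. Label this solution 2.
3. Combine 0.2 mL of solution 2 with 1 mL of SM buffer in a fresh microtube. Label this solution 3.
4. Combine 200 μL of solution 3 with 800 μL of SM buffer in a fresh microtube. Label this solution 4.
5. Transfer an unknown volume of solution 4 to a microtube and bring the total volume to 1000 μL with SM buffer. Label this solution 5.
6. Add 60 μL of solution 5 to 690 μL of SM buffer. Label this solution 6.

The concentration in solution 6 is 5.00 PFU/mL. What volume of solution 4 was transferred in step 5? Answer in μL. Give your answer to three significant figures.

250 μL

Step 1: 20-fold → factor 20
Step 2: 200 μL + 19.8 mL = 20000 μL total → factor 20000/200 = 100
Step 3: 0.2 mL + 1 mL = 1.2 mL total → factor 1.2/0.2 = 6
Step 4: 200 μL + 800 μL = 1000 μL total → factor 1000/200 = 5
Step 5: v brought to 1000 μL → factor = 1000 μL/v
Step 6: 60 μL + 690 μL = 750 μL total → factor 750/60 = 12.5
Product of known-step factors = 7.5 × 10^5
Overall factor = 1.50 × 10^7 PFU/mL / (5.00 PFU/mL) = 3 × 10^6
Step-5 factor = 3 × 10^6 / 7.5 × 10^5 = 4
v = 1000 μL / 4 = 250 μL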